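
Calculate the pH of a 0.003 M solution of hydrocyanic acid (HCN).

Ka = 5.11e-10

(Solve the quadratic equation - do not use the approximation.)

x² + Ka×x - Ka×C = 0. Using quadratic formula: [H⁺] = 1.2379e-06

pH = 5.91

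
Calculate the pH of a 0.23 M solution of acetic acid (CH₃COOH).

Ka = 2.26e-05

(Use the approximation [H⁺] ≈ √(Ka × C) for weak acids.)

[H⁺] = √(Ka × C) = √(2.26e-05 × 0.23) = 2.2799e-03. pH = -log(2.2799e-03)

pH = 2.64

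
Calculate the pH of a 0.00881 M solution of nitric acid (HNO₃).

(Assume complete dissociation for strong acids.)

[H⁺] = 0.00881 M for strong acid. pH = -log[H⁺] = -log(0.00881)

pH = 2.06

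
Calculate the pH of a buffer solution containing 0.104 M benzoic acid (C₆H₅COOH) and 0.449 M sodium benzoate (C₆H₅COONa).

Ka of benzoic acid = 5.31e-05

pKa = -log(5.31e-05) = 4.27. pH = pKa + log([A⁻]/[HA]) = 4.27 + log(0.449/0.104)

pH = 4.91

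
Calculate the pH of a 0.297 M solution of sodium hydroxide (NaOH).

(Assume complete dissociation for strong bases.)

[OH⁻] = 0.297 M for strong base. pOH = -log[OH⁻] = 0.53, pH = 14 - pOH

pH = 13.47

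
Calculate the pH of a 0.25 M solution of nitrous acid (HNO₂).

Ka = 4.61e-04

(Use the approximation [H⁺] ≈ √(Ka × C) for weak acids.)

[H⁺] = √(Ka × C) = √(4.61e-04 × 0.25) = 1.0735e-02. pH = -log(1.0735e-02)

pH = 1.97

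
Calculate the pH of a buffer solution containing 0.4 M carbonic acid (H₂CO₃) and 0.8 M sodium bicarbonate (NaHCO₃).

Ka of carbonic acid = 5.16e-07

pKa = -log(5.16e-07) = 6.29. pH = pKa + log([A⁻]/[HA]) = 6.29 + log(0.8/0.4)

pH = 6.59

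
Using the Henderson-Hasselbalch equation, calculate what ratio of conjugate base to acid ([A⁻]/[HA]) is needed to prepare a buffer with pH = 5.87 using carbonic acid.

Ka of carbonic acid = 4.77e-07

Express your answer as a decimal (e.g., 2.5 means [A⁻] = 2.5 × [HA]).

pKa = -log(4.77e-07) = 6.3215. pH = pKa + log([A⁻]/[HA]), so log([A⁻]/[HA]) = pH − pKa = 5.87 − 6.3215 = -0.4515. [A⁻]/[HA] = 10^(-0.4515) = 0.354

[A⁻]/[HA] = 0.354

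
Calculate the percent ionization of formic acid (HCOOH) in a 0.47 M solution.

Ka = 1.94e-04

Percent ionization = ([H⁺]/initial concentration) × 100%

Using Ka equilibrium: x² + Ka×x - Ka×C = 0. Solving: [H⁺] = 9.4523e-03. Percent = (9.4523e-03/0.47) × 100

Percent ionization = 2.01%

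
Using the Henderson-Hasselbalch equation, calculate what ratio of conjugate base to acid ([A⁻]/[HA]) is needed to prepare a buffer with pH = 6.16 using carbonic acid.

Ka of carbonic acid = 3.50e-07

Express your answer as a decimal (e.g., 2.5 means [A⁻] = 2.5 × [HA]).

pKa = -log(3.50e-07) = 6.4559. pH = pKa + log([A⁻]/[HA]), so log([A⁻]/[HA]) = pH − pKa = 6.16 − 6.4559 = -0.2959. [A⁻]/[HA] = 10^(-0.2959) = 0.506

[A⁻]/[HA] = 0.506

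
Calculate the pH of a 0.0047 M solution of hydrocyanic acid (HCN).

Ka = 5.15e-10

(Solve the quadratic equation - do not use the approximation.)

x² + Ka×x - Ka×C = 0. Using quadratic formula: [H⁺] = 1.5555e-06

pH = 5.81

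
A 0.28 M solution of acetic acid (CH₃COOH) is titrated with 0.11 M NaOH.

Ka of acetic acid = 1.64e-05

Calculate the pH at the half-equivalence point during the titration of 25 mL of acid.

At half-equivalence [HA] = [A⁻], so Henderson-Hasselbalch gives pH = pKa = -log(1.64e-05) = 4.79.

pH = pKa = 4.79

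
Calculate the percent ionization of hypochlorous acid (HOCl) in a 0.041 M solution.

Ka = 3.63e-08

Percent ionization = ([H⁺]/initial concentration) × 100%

Using Ka equilibrium: x² + Ka×x - Ka×C = 0. Solving: [H⁺] = 3.8560e-05. Percent = (3.8560e-05/0.041) × 100

Percent ionization = 0.094%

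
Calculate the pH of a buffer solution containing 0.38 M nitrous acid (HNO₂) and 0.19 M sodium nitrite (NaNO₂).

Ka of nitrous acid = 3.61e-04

pKa = -log(3.61e-04) = 3.44. pH = pKa + log([A⁻]/[HA]) = 3.44 + log(0.19/0.38)

pH = 3.14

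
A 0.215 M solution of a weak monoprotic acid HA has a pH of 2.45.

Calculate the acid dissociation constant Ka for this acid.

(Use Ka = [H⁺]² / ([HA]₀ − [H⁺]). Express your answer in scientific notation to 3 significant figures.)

[H⁺] = 10^(−pH) = 10^(−2.45) = 3.548e-03 M. For HA ⇌ H⁺ + A⁻, Ka = [H⁺][A⁻]/[HA] = [H⁺]² / ([HA]₀ − [H⁺]) = (3.548e-03)² / (0.215 − 3.548e-03) = 5.95e-05.

K_a = 5.95e-05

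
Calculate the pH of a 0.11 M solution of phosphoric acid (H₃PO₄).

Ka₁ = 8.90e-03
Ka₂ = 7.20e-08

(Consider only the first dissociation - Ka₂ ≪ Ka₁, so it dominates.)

First dissociation dominates. From Ka₁ = [H⁺][HA⁻]/[H₂A], x² + Ka₁·x − Ka₁·C = 0 with C = 0.11 M and Ka₁ = 8.90e-03. Solving: [H⁺] = (−Ka₁ + √(Ka₁² + 4·Ka₁·C)) / 2 = 2.7154e-02 M. pH = -log(2.7154e-02) = 1.57.

pH = 1.57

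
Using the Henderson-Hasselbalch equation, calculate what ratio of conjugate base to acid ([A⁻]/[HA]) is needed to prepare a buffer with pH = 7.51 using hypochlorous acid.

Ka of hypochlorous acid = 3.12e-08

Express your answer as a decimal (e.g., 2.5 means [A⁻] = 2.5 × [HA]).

pKa = -log(3.12e-08) = 7.5058. pH = pKa + log([A⁻]/[HA]), so log([A⁻]/[HA]) = pH − pKa = 7.51 − 7.5058 = 0.0042. [A⁻]/[HA] = 10^(0.0042) = 1.01

[A⁻]/[HA] = 1.01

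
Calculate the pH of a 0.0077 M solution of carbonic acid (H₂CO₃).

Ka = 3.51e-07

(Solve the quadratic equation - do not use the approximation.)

x² + Ka×x - Ka×C = 0. Using quadratic formula: [H⁺] = 5.1812e-05

pH = 4.29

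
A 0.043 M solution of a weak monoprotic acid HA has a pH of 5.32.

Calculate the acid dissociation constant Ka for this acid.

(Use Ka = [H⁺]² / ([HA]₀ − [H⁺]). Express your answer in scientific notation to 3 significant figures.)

[H⁺] = 10^(−pH) = 10^(−5.32) = 4.786e-06 M. For HA ⇌ H⁺ + A⁻, Ka = [H⁺][A⁻]/[HA] = [H⁺]² / ([HA]₀ − [H⁺]) = (4.786e-06)² / (0.043 − 4.786e-06) = 5.33e-10.

K_a = 5.33e-10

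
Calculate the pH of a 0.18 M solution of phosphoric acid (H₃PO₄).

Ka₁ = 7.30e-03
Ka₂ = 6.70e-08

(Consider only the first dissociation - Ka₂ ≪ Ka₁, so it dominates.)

First dissociation dominates. From Ka₁ = [H⁺][HA⁻]/[H₂A], x² + Ka₁·x − Ka₁·C = 0 with C = 0.18 M and Ka₁ = 7.30e-03. Solving: [H⁺] = (−Ka₁ + √(Ka₁² + 4·Ka₁·C)) / 2 = 3.2782e-02 M. pH = -log(3.2782e-02) = 1.48.

pH = 1.48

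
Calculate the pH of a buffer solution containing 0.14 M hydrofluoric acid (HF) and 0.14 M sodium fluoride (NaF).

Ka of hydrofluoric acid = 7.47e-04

pKa = -log(7.47e-04) = 3.13. pH = pKa + log([A⁻]/[HA]) = 3.13 + log(0.14/0.14)

pH = 3.13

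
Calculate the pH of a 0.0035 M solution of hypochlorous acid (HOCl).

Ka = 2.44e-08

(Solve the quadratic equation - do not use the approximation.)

x² + Ka×x - Ka×C = 0. Using quadratic formula: [H⁺] = 9.2290e-06

pH = 5.03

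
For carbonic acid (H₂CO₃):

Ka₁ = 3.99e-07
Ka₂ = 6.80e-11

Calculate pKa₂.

pKa₂ = -log(Ka₂) = -log(6.80e-11) = 10.17.

pK_{a2} = 10.17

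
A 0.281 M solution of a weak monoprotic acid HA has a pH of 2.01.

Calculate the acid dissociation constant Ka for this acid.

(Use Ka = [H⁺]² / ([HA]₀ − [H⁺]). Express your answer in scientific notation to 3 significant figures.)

[H⁺] = 10^(−pH) = 10^(−2.01) = 9.772e-03 M. For HA ⇌ H⁺ + A⁻, Ka = [H⁺][A⁻]/[HA] = [H⁺]² / ([HA]₀ − [H⁺]) = (9.772e-03)² / (0.281 − 9.772e-03) = 3.52e-04.

K_a = 3.52e-04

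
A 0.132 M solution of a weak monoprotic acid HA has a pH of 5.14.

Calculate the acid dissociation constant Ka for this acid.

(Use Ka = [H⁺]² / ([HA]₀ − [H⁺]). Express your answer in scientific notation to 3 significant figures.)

[H⁺] = 10^(−pH) = 10^(−5.14) = 7.244e-06 M. For HA ⇌ H⁺ + A⁻, Ka = [H⁺][A⁻]/[HA] = [H⁺]² / ([HA]₀ − [H⁺]) = (7.244e-06)² / (0.132 − 7.244e-06) = 3.98e-10.

K_a = 3.98e-10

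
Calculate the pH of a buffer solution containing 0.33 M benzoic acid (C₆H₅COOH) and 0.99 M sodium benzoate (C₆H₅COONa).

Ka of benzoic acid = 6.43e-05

pKa = -log(6.43e-05) = 4.19. pH = pKa + log([A⁻]/[HA]) = 4.19 + log(0.99/0.33)

pH = 4.67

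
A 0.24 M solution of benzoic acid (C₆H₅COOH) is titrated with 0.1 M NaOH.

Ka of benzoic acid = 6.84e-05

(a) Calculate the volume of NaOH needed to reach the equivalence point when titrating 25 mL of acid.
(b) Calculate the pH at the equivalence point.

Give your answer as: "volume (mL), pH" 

moles acid = 0.24 × 25/1000 = 0.006 mol; V_base = moles/0.1 × 1000 = 60.0 mL. At equivalence only the conjugate base is present: [A⁻] = 0.006/0.085 = 7.0588e-02 M. Kb = Kw/Ka = 1.46e-10; [OH⁻] = √(Kb × [A⁻]) = 3.2125e-06; pOH = 5.49; pH = 14 - pOH = 8.51.

V = 60.0 mL, pH = 8.51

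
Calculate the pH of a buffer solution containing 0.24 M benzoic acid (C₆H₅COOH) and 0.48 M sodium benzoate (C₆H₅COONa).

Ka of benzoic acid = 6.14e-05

pKa = -log(6.14e-05) = 4.21. pH = pKa + log([A⁻]/[HA]) = 4.21 + log(0.48/0.24)

pH = 4.51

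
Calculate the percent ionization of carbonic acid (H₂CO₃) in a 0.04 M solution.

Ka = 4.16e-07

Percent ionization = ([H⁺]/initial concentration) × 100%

Using Ka equilibrium: x² + Ka×x - Ka×C = 0. Solving: [H⁺] = 1.2879e-04. Percent = (1.2879e-04/0.04) × 100

Percent ionization = 0.322%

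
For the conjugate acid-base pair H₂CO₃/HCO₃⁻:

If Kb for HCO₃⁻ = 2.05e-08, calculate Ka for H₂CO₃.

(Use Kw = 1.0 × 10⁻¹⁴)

For a conjugate pair Ka × Kb = Kw, so Ka = Kw/Kb = 1.0 × 10⁻¹⁴ / 2.05e-08 = 4.88e-07.

K_a = 4.88e-07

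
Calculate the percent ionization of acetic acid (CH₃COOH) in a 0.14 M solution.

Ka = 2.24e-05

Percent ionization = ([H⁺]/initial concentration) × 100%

Using Ka equilibrium: x² + Ka×x - Ka×C = 0. Solving: [H⁺] = 1.7597e-03. Percent = (1.7597e-03/0.14) × 100

Percent ionization = 1.26%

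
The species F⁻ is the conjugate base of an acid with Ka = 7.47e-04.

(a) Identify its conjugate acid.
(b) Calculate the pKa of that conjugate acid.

(a) The conjugate acid is formed by adding one H⁺ to F⁻, giving HF. (b) pKa = -log(Ka) = -log(7.47e-04) = 3.13.

Conjugate acid: HF; pK_a = 3.13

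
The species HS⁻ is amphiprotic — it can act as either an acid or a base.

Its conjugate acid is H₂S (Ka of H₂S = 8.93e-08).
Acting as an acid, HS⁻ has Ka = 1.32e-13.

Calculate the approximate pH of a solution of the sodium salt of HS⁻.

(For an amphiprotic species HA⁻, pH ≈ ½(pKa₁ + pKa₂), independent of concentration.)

pKa₁ = -log(8.93e-08) = 7.05; pKa₂ = -log(1.32e-13) = 12.88. For an amphiprotic species, pH ≈ ½(pKa₁ + pKa₂) = ½(7.05 + 12.88) = 9.96.

pH = 9.96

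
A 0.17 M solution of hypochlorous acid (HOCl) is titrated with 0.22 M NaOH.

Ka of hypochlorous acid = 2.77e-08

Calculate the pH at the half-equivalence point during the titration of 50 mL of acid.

At half-equivalence [HA] = [A⁻], so Henderson-Hasselbalch gives pH = pKa = -log(2.77e-08) = 7.56.

pH = pKa = 7.56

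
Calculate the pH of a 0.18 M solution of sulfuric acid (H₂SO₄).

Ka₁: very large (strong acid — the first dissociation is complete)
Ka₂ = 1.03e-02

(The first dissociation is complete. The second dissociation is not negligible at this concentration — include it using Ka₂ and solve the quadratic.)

First dissociation is complete: [H⁺]₀ = [HSO₄⁻]₀ = C = 0.18 M. Second dissociation HSO₄⁻ ⇌ H⁺ + SO₄²⁻: let x = [SO₄²⁻]. Ka₂ = (C + x)·x / (C − x) = 1.03e-02 → x² + (C + Ka₂)·x − Ka₂·C = 0 → x² + 0.19030·x − 1.854e-03 = 0. x = (−0.19030 + √(0.19030² + 4 × 1.854e-03)) / 2 = 9.2891e-03 M. [H⁺] = C + x = 0.18 + 9.2891e-03 = 1.8929e-01 M. pH = -log(1.8929e-01) = 0.72.

pH = 0.72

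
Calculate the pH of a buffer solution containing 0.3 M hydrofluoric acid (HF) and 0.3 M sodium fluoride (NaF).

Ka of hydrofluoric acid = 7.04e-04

pKa = -log(7.04e-04) = 3.15. pH = pKa + log([A⁻]/[HA]) = 3.15 + log(0.3/0.3)

pH = 3.15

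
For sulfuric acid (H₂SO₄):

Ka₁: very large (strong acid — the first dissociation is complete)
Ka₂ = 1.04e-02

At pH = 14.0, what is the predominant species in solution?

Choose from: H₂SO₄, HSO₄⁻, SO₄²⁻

The first dissociation is complete, so H₂SO₄ itself is never the predominant species in water; pKa₂ = -log(1.04e-02) = 1.98. For a polyprotic acid the predominant species crosses at each pKa: below pKa_n the protonated form dominates, above it the deprotonated form does. At pH = 14.0, the predominant species is SO₄²⁻.

SO₄²⁻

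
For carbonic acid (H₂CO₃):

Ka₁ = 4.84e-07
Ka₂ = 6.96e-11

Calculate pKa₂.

pKa₂ = -log(Ka₂) = -log(6.96e-11) = 10.16.

pK_{a2} = 10.16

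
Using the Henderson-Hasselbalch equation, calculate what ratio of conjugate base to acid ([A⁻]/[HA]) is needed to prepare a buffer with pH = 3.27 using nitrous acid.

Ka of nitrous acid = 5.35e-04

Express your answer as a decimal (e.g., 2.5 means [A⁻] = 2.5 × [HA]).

pKa = -log(5.35e-04) = 3.2716. pH = pKa + log([A⁻]/[HA]), so log([A⁻]/[HA]) = pH − pKa = 3.27 − 3.2716 = -0.0016. [A⁻]/[HA] = 10^(-0.0016) = 0.996

[A⁻]/[HA] = 0.996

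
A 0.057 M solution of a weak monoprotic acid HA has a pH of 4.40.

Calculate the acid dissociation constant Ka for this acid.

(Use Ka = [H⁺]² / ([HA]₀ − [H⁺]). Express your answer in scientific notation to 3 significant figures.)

[H⁺] = 10^(−pH) = 10^(−4.40) = 3.981e-05 M. For HA ⇌ H⁺ + A⁻, Ka = [H⁺][A⁻]/[HA] = [H⁺]² / ([HA]₀ − [H⁺]) = (3.981e-05)² / (0.057 − 3.981e-05) = 2.78e-08.

K_a = 2.78e-08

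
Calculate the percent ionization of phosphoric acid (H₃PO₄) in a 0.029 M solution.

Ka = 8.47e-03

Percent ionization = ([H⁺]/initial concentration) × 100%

Using Ka equilibrium: x² + Ka×x - Ka×C = 0. Solving: [H⁺] = 1.2000e-02. Percent = (1.2000e-02/0.029) × 100

Percent ionization = 41.4%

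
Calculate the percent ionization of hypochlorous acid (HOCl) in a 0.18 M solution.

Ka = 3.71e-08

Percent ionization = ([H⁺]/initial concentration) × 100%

Using Ka equilibrium: x² + Ka×x - Ka×C = 0. Solving: [H⁺] = 8.1700e-05. Percent = (8.1700e-05/0.18) × 100

Percent ionization = 0.0454%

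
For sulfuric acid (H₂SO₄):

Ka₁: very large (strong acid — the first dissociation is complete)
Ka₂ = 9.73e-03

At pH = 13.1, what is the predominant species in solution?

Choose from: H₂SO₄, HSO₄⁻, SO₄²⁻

The first dissociation is complete, so H₂SO₄ itself is never the predominant species in water; pKa₂ = -log(9.73e-03) = 2.01. For a polyprotic acid the predominant species crosses at each pKa: below pKa_n the protonated form dominates, above it the deprotonated form does. At pH = 13.1, the predominant species is SO₄²⁻.

SO₄²⁻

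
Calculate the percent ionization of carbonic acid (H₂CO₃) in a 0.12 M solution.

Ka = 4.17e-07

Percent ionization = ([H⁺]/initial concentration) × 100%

Using Ka equilibrium: x² + Ka×x - Ka×C = 0. Solving: [H⁺] = 2.2349e-04. Percent = (2.2349e-04/0.12) × 100

Percent ionization = 0.186%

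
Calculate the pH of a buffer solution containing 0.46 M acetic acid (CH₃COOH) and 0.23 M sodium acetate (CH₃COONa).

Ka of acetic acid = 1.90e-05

pKa = -log(1.90e-05) = 4.72. pH = pKa + log([A⁻]/[HA]) = 4.72 + log(0.23/0.46)

pH = 4.42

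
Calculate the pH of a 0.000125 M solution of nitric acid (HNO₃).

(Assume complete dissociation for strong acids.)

[H⁺] = 0.000125 M for strong acid. pH = -log[H⁺] = -log(0.000125)

pH = 3.90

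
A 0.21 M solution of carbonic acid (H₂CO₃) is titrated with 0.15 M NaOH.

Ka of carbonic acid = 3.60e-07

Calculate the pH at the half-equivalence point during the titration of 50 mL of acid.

At half-equivalence [HA] = [A⁻], so Henderson-Hasselbalch gives pH = pKa = -log(3.60e-07) = 6.44.

pH = pKa = 6.44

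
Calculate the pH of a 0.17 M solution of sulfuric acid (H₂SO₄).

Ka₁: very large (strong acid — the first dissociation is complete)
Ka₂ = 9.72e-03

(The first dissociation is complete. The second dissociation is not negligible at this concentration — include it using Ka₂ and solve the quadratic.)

First dissociation is complete: [H⁺]₀ = [HSO₄⁻]₀ = C = 0.17 M. Second dissociation HSO₄⁻ ⇌ H⁺ + SO₄²⁻: let x = [SO₄²⁻]. Ka₂ = (C + x)·x / (C − x) = 9.72e-03 → x² + (C + Ka₂)·x − Ka₂·C = 0 → x² + 0.17972·x − 1.652e-03 = 0. x = (−0.17972 + √(0.17972² + 4 × 1.652e-03)) / 2 = 8.7667e-03 M. [H⁺] = C + x = 0.17 + 8.7667e-03 = 1.7877e-01 M. pH = -log(1.7877e-01) = 0.75.

pH = 0.75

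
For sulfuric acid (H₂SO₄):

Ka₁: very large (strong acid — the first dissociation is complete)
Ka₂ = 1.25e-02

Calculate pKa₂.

pKa₂ = -log(Ka₂) = -log(1.25e-02) = 1.90.

pK_{a2} = 1.90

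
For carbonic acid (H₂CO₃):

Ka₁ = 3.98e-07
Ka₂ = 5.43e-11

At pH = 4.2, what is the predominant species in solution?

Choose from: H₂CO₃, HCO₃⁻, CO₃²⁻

pKa₁ = 6.40, pKa₂ = 10.27. For a polyprotic acid the predominant species crosses at each pKa: below pKa_n the protonated form dominates, above it the deprotonated form does. At pH = 4.2, the predominant species is H₂CO₃.

H₂CO₃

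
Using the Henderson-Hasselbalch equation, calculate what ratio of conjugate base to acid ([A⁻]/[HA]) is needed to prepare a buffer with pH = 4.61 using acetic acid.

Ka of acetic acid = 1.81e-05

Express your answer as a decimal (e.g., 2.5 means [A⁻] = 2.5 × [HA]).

pKa = -log(1.81e-05) = 4.7423. pH = pKa + log([A⁻]/[HA]), so log([A⁻]/[HA]) = pH − pKa = 4.61 − 4.7423 = -0.1323. [A⁻]/[HA] = 10^(-0.1323) = 0.737

[A⁻]/[HA] = 0.737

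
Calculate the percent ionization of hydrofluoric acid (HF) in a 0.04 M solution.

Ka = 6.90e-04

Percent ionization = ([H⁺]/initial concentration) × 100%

Using Ka equilibrium: x² + Ka×x - Ka×C = 0. Solving: [H⁺] = 4.9199e-03. Percent = (4.9199e-03/0.04) × 100

Percent ionization = 12.3%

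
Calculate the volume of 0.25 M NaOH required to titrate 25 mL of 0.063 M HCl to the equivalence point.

At equivalence: moles acid = moles base. moles HCl = 0.063 × 25/1000 = 0.001575 mol. V_base = moles / 0.25 × 1000 = 6.3 mL.

V_{base} = 6.3 mL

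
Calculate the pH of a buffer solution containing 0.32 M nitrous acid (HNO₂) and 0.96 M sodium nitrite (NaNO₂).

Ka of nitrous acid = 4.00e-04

pKa = -log(4.00e-04) = 3.40. pH = pKa + log([A⁻]/[HA]) = 3.40 + log(0.96/0.32)

pH = 3.88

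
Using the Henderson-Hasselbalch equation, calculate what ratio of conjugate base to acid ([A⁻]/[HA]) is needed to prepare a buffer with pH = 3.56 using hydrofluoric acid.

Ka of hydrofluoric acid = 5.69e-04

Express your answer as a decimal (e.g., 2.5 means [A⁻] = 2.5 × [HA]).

pKa = -log(5.69e-04) = 3.2449. pH = pKa + log([A⁻]/[HA]), so log([A⁻]/[HA]) = pH − pKa = 3.56 − 3.2449 = 0.3151. [A⁻]/[HA] = 10^(0.3151) = 2.07

[A⁻]/[HA] = 2.07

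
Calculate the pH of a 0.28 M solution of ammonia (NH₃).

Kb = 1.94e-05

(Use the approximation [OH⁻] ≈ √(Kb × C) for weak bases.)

[OH⁻] = √(Kb × C) = √(1.94e-05 × 0.28) = 2.3307e-03. pOH = 2.63, pH = 14 - pOH

pH = 11.37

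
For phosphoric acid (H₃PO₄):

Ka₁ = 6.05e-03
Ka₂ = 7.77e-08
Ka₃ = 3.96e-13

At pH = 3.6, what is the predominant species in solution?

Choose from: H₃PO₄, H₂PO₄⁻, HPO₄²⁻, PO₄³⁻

pKa₁ = 2.22, pKa₂ = 7.11, pKa₃ = 12.40. For a polyprotic acid the predominant species crosses at each pKa: below pKa_n the protonated form dominates, above it the deprotonated form does. At pH = 3.6, the predominant species is H₂PO₄⁻.

H₂PO₄⁻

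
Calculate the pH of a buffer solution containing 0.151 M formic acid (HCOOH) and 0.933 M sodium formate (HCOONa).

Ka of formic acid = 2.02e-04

pKa = -log(2.02e-04) = 3.69. pH = pKa + log([A⁻]/[HA]) = 3.69 + log(0.933/0.151)

pH = 4.49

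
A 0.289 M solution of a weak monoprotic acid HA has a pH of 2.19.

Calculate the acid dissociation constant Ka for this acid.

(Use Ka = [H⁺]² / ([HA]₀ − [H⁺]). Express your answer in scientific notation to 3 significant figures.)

[H⁺] = 10^(−pH) = 10^(−2.19) = 6.457e-03 M. For HA ⇌ H⁺ + A⁻, Ka = [H⁺][A⁻]/[HA] = [H⁺]² / ([HA]₀ − [H⁺]) = (6.457e-03)² / (0.289 − 6.457e-03) = 1.48e-04.

K_a = 1.48e-04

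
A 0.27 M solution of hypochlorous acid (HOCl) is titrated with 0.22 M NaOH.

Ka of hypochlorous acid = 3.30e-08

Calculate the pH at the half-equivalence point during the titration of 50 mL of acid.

At half-equivalence [HA] = [A⁻], so Henderson-Hasselbalch gives pH = pKa = -log(3.30e-08) = 7.48.

pH = pKa = 7.48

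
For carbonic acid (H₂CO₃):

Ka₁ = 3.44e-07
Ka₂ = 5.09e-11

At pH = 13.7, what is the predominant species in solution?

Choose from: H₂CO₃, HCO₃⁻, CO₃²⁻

pKa₁ = 6.46, pKa₂ = 10.29. For a polyprotic acid the predominant species crosses at each pKa: below pKa_n the protonated form dominates, above it the deprotonated form does. At pH = 13.7, the predominant species is CO₃²⁻.

CO₃²⁻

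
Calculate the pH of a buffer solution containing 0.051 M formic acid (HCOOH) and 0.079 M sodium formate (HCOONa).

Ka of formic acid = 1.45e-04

pKa = -log(1.45e-04) = 3.84. pH = pKa + log([A⁻]/[HA]) = 3.84 + log(0.079/0.051)

pH = 4.03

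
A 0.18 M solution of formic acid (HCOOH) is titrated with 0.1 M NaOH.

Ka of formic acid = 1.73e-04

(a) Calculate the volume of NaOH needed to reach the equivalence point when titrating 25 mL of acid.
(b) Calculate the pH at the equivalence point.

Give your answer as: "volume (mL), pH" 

moles acid = 0.18 × 25/1000 = 0.0045 mol; V_base = moles/0.1 × 1000 = 45.0 mL. At equivalence only the conjugate base is present: [A⁻] = 0.0045/0.070 = 6.4286e-02 M. Kb = Kw/Ka = 5.78e-11; [OH⁻] = √(Kb × [A⁻]) = 1.9277e-06; pOH = 5.71; pH = 14 - pOH = 8.29.

V = 45.0 mL, pH = 8.29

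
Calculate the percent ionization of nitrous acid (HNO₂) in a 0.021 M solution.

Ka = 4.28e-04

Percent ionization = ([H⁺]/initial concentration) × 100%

Using Ka equilibrium: x² + Ka×x - Ka×C = 0. Solving: [H⁺] = 2.7916e-03. Percent = (2.7916e-03/0.021) × 100

Percent ionization = 13.3%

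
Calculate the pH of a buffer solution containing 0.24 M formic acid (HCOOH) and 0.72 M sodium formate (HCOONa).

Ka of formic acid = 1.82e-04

pKa = -log(1.82e-04) = 3.74. pH = pKa + log([A⁻]/[HA]) = 3.74 + log(0.72/0.24)

pH = 4.22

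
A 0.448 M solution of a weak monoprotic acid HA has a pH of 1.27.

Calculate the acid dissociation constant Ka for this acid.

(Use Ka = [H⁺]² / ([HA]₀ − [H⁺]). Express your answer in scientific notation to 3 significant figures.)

[H⁺] = 10^(−pH) = 10^(−1.27) = 5.370e-02 M. For HA ⇌ H⁺ + A⁻, Ka = [H⁺][A⁻]/[HA] = [H⁺]² / ([HA]₀ − [H⁺]) = (5.370e-02)² / (0.448 − 5.370e-02) = 7.31e-03.

K_a = 7.31e-03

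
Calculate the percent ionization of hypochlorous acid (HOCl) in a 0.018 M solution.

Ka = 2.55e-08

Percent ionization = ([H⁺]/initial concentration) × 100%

Using Ka equilibrium: x² + Ka×x - Ka×C = 0. Solving: [H⁺] = 2.1412e-05. Percent = (2.1412e-05/0.018) × 100

Percent ionization = 0.119%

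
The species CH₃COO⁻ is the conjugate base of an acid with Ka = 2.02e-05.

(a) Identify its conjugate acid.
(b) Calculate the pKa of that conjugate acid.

(a) The conjugate acid is formed by adding one H⁺ to CH₃COO⁻, giving CH₃COOH. (b) pKa = -log(Ka) = -log(2.02e-05) = 4.69.

Conjugate acid: CH₃COOH; pK_a = 4.69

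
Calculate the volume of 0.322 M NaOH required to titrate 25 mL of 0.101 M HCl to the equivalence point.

At equivalence: moles acid = moles base. moles HCl = 0.101 × 25/1000 = 0.002525 mol. V_base = moles / 0.322 × 1000 = 7.8 mL.

V_{base} = 7.8 mL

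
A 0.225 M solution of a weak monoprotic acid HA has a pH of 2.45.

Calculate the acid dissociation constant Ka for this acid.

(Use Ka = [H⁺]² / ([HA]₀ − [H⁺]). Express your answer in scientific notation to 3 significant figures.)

[H⁺] = 10^(−pH) = 10^(−2.45) = 3.548e-03 M. For HA ⇌ H⁺ + A⁻, Ka = [H⁺][A⁻]/[HA] = [H⁺]² / ([HA]₀ − [H⁺]) = (3.548e-03)² / (0.225 − 3.548e-03) = 5.68e-05.

K_a = 5.68e-05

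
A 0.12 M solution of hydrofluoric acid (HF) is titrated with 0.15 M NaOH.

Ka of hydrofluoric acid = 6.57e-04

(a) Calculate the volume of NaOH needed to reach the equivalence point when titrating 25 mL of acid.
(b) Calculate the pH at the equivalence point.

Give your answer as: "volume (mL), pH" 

moles acid = 0.12 × 25/1000 = 0.003 mol; V_base = moles/0.15 × 1000 = 20.0 mL. At equivalence only the conjugate base is present: [A⁻] = 0.003/0.045 = 6.6667e-02 M. Kb = Kw/Ka = 1.52e-11; [OH⁻] = √(Kb × [A⁻]) = 1.0073e-06; pOH = 6.00; pH = 14 - pOH = 8.00.

V = 20.0 mL, pH = 8.00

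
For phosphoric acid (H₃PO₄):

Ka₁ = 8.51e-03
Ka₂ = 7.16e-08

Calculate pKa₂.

pKa₂ = -log(Ka₂) = -log(7.16e-08) = 7.15.

pK_{a2} = 7.15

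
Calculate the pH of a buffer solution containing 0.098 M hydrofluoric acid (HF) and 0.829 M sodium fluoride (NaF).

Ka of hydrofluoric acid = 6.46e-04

pKa = -log(6.46e-04) = 3.19. pH = pKa + log([A⁻]/[HA]) = 3.19 + log(0.829/0.098)

pH = 4.12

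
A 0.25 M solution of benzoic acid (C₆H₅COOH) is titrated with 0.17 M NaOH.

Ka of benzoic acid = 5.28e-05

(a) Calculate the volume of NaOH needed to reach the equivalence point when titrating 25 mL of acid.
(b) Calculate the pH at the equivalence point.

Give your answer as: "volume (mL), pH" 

moles acid = 0.25 × 25/1000 = 0.00625 mol; V_base = moles/0.17 × 1000 = 36.8 mL. At equivalence only the conjugate base is present: [A⁻] = 0.00625/0.062 = 1.0119e-01 M. Kb = Kw/Ka = 1.89e-10; [OH⁻] = √(Kb × [A⁻]) = 4.3778e-06; pOH = 5.36; pH = 14 - pOH = 8.64.

V = 36.8 mL, pH = 8.64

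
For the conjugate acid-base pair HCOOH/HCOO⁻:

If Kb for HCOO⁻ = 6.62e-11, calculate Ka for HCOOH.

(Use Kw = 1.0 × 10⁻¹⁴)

For a conjugate pair Ka × Kb = Kw, so Ka = Kw/Kb = 1.0 × 10⁻¹⁴ / 6.62e-11 = 1.51e-04.

K_a = 1.51e-04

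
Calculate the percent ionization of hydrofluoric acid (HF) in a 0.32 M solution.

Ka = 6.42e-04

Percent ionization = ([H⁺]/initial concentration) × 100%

Using Ka equilibrium: x² + Ka×x - Ka×C = 0. Solving: [H⁺] = 1.4016e-02. Percent = (1.4016e-02/0.32) × 100

Percent ionization = 4.38%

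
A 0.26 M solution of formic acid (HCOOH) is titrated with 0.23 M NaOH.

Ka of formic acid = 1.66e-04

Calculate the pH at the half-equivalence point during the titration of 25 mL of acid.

At half-equivalence [HA] = [A⁻], so Henderson-Hasselbalch gives pH = pKa = -log(1.66e-04) = 3.78.

pH = pKa = 3.78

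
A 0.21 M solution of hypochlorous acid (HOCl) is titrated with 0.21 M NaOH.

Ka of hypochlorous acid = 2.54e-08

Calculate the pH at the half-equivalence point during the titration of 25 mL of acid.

At half-equivalence [HA] = [A⁻], so Henderson-Hasselbalch gives pH = pKa = -log(2.54e-08) = 7.60.

pH = pKa = 7.60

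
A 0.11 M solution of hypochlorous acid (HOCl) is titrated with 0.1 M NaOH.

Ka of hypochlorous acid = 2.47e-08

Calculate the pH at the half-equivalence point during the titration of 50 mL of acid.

At half-equivalence [HA] = [A⁻], so Henderson-Hasselbalch gives pH = pKa = -log(2.47e-08) = 7.61.

pH = pKa = 7.61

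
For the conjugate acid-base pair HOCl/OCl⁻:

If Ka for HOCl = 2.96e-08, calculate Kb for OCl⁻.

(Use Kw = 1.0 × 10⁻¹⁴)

For a conjugate pair Ka × Kb = Kw, so Kb = Kw/Ka = 1.0 × 10⁻¹⁴ / 2.96e-08 = 3.38e-07.

K_b = 3.38e-07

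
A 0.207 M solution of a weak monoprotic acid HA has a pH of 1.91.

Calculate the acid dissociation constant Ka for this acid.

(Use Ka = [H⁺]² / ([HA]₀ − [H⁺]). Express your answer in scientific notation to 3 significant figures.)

[H⁺] = 10^(−pH) = 10^(−1.91) = 1.230e-02 M. For HA ⇌ H⁺ + A⁻, Ka = [H⁺][A⁻]/[HA] = [H⁺]² / ([HA]₀ − [H⁺]) = (1.230e-02)² / (0.207 − 1.230e-02) = 7.77e-04.

K_a = 7.77e-04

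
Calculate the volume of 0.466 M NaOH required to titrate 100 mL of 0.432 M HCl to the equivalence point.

At equivalence: moles acid = moles base. moles HCl = 0.432 × 100/1000 = 0.0432 mol. V_base = moles / 0.466 × 1000 = 92.7 mL.

V_{base} = 92.7 mL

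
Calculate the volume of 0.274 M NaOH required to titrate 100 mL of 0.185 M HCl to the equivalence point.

At equivalence: moles acid = moles base. moles HCl = 0.185 × 100/1000 = 0.0185 mol. V_base = moles / 0.274 × 1000 = 67.5 mL.

V_{base} = 67.5 mL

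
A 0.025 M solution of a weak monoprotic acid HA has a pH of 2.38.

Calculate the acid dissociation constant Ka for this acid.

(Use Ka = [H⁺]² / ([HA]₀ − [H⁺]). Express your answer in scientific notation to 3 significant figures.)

[H⁺] = 10^(−pH) = 10^(−2.38) = 4.169e-03 M. For HA ⇌ H⁺ + A⁻, Ka = [H⁺][A⁻]/[HA] = [H⁺]² / ([HA]₀ − [H⁺]) = (4.169e-03)² / (0.025 − 4.169e-03) = 8.34e-04.

K_a = 8.34e-04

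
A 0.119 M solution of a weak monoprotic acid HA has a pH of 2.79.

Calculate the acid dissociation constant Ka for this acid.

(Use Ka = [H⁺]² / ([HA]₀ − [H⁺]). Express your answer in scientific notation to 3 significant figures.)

[H⁺] = 10^(−pH) = 10^(−2.79) = 1.622e-03 M. For HA ⇌ H⁺ + A⁻, Ka = [H⁺][A⁻]/[HA] = [H⁺]² / ([HA]₀ − [H⁺]) = (1.622e-03)² / (0.119 − 1.622e-03) = 2.24e-05.

K_a = 2.24e-05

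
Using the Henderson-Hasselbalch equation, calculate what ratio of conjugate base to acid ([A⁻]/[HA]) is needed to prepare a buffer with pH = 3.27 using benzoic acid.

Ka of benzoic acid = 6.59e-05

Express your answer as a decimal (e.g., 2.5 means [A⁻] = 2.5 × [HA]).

pKa = -log(6.59e-05) = 4.1811. pH = pKa + log([A⁻]/[HA]), so log([A⁻]/[HA]) = pH − pKa = 3.27 − 4.1811 = -0.9111. [A⁻]/[HA] = 10^(-0.9111) = 0.123

[A⁻]/[HA] = 0.123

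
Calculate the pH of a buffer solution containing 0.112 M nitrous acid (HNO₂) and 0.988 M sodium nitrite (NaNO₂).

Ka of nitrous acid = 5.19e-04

pKa = -log(5.19e-04) = 3.28. pH = pKa + log([A⁻]/[HA]) = 3.28 + log(0.988/0.112)

pH = 4.23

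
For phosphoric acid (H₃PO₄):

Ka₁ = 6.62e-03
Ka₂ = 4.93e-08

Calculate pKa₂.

pKa₂ = -log(Ka₂) = -log(4.93e-08) = 7.31.

pK_{a2} = 7.31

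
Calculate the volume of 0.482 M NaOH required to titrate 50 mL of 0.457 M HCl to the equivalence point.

At equivalence: moles acid = moles base. moles HCl = 0.457 × 50/1000 = 0.02285 mol. V_base = moles / 0.482 × 1000 = 47.4 mL.

V_{base} = 47.4 mL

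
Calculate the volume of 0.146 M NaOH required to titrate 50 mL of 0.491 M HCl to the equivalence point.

At equivalence: moles acid = moles base. moles HCl = 0.491 × 50/1000 = 0.02455 mol. V_base = moles / 0.146 × 1000 = 168.2 mL.

V_{base} = 168.2 mL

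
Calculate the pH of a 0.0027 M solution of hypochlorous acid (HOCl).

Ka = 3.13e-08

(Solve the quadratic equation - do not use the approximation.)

x² + Ka×x - Ka×C = 0. Using quadratic formula: [H⁺] = 9.1773e-06

pH = 5.04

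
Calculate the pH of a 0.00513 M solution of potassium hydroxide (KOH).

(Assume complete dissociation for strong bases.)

[OH⁻] = 0.00513 M for strong base. pOH = -log[OH⁻] = 2.29, pH = 14 - pOH

pH = 11.71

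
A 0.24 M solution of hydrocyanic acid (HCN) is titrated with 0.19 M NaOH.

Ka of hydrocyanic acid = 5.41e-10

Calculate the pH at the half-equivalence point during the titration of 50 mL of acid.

At half-equivalence [HA] = [A⁻], so Henderson-Hasselbalch gives pH = pKa = -log(5.41e-10) = 9.27.

pH = pKa = 9.27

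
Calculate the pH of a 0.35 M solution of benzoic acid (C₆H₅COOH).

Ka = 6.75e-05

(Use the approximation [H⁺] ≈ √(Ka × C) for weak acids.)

[H⁺] = √(Ka × C) = √(6.75e-05 × 0.35) = 4.8606e-03. pH = -log(4.8606e-03)

pH = 2.31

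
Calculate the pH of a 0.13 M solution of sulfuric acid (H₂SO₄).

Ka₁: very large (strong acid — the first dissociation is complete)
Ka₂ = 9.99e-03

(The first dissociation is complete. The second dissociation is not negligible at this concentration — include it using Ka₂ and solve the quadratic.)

First dissociation is complete: [H⁺]₀ = [HSO₄⁻]₀ = C = 0.13 M. Second dissociation HSO₄⁻ ⇌ H⁺ + SO₄²⁻: let x = [SO₄²⁻]. Ka₂ = (C + x)·x / (C − x) = 9.99e-03 → x² + (C + Ka₂)·x − Ka₂·C = 0 → x² + 0.13999·x − 1.299e-03 = 0. x = (−0.13999 + √(0.13999² + 4 × 1.299e-03)) / 2 = 8.7324e-03 M. [H⁺] = C + x = 0.13 + 8.7324e-03 = 1.3873e-01 M. pH = -log(1.3873e-01) = 0.86.

pH = 0.86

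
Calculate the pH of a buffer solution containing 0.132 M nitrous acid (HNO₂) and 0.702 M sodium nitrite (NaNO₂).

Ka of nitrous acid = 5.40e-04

pKa = -log(5.40e-04) = 3.27. pH = pKa + log([A⁻]/[HA]) = 3.27 + log(0.702/0.132)

pH = 3.99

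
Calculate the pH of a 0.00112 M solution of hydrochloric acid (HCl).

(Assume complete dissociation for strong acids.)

[H⁺] = 0.00112 M for strong acid. pH = -log[H⁺] = -log(0.00112)

pH = 2.95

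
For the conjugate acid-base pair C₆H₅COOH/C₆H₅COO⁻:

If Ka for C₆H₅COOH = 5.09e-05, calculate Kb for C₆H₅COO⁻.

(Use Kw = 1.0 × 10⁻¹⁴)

For a conjugate pair Ka × Kb = Kw, so Kb = Kw/Ka = 1.0 × 10⁻¹⁴ / 5.09e-05 = 1.96e-10.

K_b = 1.96e-10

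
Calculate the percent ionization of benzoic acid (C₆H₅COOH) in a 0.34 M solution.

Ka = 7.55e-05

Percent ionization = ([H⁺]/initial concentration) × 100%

Using Ka equilibrium: x² + Ka×x - Ka×C = 0. Solving: [H⁺] = 5.0289e-03. Percent = (5.0289e-03/0.34) × 100

Percent ionization = 1.48%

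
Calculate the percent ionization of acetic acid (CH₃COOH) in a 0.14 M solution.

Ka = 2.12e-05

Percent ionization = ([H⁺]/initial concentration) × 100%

Using Ka equilibrium: x² + Ka×x - Ka×C = 0. Solving: [H⁺] = 1.7122e-03. Percent = (1.7122e-03/0.14) × 100

Percent ionization = 1.22%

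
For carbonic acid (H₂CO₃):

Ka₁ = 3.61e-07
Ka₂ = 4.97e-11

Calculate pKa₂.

pKa₂ = -log(Ka₂) = -log(4.97e-11) = 10.30.

pK_{a2} = 10.30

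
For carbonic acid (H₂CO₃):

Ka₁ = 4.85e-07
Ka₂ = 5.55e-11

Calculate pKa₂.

pKa₂ = -log(Ka₂) = -log(5.55e-11) = 10.26.

pK_{a2} = 10.26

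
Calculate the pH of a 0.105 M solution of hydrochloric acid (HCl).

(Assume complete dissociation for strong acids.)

[H⁺] = 0.105 M for strong acid. pH = -log[H⁺] = -log(0.105)

pH = 0.98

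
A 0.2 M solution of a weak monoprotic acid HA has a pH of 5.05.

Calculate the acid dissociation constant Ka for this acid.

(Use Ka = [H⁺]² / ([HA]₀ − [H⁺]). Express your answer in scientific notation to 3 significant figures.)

[H⁺] = 10^(−pH) = 10^(−5.05) = 8.913e-06 M. For HA ⇌ H⁺ + A⁻, Ka = [H⁺][A⁻]/[HA] = [H⁺]² / ([HA]₀ − [H⁺]) = (8.913e-06)² / (0.2 − 8.913e-06) = 3.97e-10.

K_a = 3.97e-10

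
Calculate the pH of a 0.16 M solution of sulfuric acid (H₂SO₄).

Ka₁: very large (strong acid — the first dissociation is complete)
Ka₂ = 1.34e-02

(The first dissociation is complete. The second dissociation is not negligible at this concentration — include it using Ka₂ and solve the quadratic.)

First dissociation is complete: [H⁺]₀ = [HSO₄⁻]₀ = C = 0.16 M. Second dissociation HSO₄⁻ ⇌ H⁺ + SO₄²⁻: let x = [SO₄²⁻]. Ka₂ = (C + x)·x / (C − x) = 1.34e-02 → x² + (C + Ka₂)·x − Ka₂·C = 0 → x² + 0.17340·x − 2.144e-03 = 0. x = (−0.17340 + √(0.17340² + 4 × 2.144e-03)) / 2 = 1.1590e-02 M. [H⁺] = C + x = 0.16 + 1.1590e-02 = 1.7159e-01 M. pH = -log(1.7159e-01) = 0.77.

pH = 0.77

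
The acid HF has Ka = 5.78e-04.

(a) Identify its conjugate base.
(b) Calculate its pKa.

(a) The conjugate base is formed by removing one H⁺ from HF, giving F⁻. (b) pKa = -log(Ka) = -log(5.78e-04) = 3.24.

Conjugate base: F⁻; pK_a = 3.24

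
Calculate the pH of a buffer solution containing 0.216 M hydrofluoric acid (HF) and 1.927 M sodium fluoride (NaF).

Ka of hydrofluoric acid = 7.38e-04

pKa = -log(7.38e-04) = 3.13. pH = pKa + log([A⁻]/[HA]) = 3.13 + log(1.927/0.216)

pH = 4.08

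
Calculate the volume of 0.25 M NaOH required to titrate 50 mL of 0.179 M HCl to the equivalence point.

At equivalence: moles acid = moles base. moles HCl = 0.179 × 50/1000 = 0.00895 mol. V_base = moles / 0.25 × 1000 = 35.8 mL.

V_{base} = 35.8 mL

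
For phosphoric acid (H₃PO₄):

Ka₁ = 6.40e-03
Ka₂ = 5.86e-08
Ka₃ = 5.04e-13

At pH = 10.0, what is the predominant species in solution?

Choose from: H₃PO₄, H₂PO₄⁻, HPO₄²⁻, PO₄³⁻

pKa₁ = 2.19, pKa₂ = 7.23, pKa₃ = 12.30. For a polyprotic acid the predominant species crosses at each pKa: below pKa_n the protonated form dominates, above it the deprotonated form does. At pH = 10.0, the predominant species is HPO₄²⁻.

HPO₄²⁻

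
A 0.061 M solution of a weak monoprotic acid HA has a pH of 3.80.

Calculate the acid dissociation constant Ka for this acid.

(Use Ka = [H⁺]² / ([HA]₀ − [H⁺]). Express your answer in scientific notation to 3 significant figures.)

[H⁺] = 10^(−pH) = 10^(−3.80) = 1.585e-04 M. For HA ⇌ H⁺ + A⁻, Ka = [H⁺][A⁻]/[HA] = [H⁺]² / ([HA]₀ − [H⁺]) = (1.585e-04)² / (0.061 − 1.585e-04) = 4.13e-07.

K_a = 4.13e-07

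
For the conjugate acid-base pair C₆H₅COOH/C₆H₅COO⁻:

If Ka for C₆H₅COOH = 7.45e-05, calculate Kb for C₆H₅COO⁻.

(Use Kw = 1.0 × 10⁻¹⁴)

For a conjugate pair Ka × Kb = Kw, so Kb = Kw/Ka = 1.0 × 10⁻¹⁴ / 7.45e-05 = 1.34e-10.

K_b = 1.34e-10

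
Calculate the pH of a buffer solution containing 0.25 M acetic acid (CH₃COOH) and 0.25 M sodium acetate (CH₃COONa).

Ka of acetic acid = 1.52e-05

pKa = -log(1.52e-05) = 4.82. pH = pKa + log([A⁻]/[HA]) = 4.82 + log(0.25/0.25)

pH = 4.82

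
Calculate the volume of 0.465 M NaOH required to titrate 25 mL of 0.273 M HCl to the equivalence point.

At equivalence: moles acid = moles base. moles HCl = 0.273 × 25/1000 = 0.006825 mol. V_base = moles / 0.465 × 1000 = 14.7 mL.

V_{base} = 14.7 mL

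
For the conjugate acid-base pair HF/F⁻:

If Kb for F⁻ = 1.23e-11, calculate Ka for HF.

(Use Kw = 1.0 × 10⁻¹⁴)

For a conjugate pair Ka × Kb = Kw, so Ka = Kw/Kb = 1.0 × 10⁻¹⁴ / 1.23e-11 = 8.13e-04.

K_a = 8.13e-04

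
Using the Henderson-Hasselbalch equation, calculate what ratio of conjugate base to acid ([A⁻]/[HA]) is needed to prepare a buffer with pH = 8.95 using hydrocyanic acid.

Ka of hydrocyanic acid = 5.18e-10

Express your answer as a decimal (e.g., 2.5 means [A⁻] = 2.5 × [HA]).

pKa = -log(5.18e-10) = 9.2857. pH = pKa + log([A⁻]/[HA]), so log([A⁻]/[HA]) = pH − pKa = 8.95 − 9.2857 = -0.3357. [A⁻]/[HA] = 10^(-0.3357) = 0.462

[A⁻]/[HA] = 0.462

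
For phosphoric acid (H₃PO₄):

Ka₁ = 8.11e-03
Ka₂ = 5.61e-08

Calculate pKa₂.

pKa₂ = -log(Ka₂) = -log(5.61e-08) = 7.25.

pK_{a2} = 7.25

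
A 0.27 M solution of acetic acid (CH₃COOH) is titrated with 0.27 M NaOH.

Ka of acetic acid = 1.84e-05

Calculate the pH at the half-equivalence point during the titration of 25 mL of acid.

At half-equivalence [HA] = [A⁻], so Henderson-Hasselbalch gives pH = pKa = -log(1.84e-05) = 4.74.

pH = pKa = 4.74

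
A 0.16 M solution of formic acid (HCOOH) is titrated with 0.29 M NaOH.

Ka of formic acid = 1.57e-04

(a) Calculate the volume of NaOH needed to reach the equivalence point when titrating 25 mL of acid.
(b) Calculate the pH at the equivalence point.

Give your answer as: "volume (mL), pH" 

moles acid = 0.16 × 25/1000 = 0.004 mol; V_base = moles/0.29 × 1000 = 13.8 mL. At equivalence only the conjugate base is present: [A⁻] = 0.004/0.039 = 1.0311e-01 M. Kb = Kw/Ka = 6.37e-11; [OH⁻] = √(Kb × [A⁻]) = 2.5627e-06; pOH = 5.59; pH = 14 - pOH = 8.41.

V = 13.8 mL, pH = 8.41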